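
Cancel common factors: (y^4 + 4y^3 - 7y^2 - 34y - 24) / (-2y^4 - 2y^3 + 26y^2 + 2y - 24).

(-y - 2)/(2y - 2)

Apply the Euclidean algorithm:
  y^4 + 4y^3 - 7y^2 - 34y - 24 = (-1/2)(-2y^4 - 2y^3 + 26y^2 + 2y - 24) + (3y^3 + 6y^2 - 33y - 36)
  -2y^4 - 2y^3 + 26y^2 + 2y - 24 = (-(2/3)y + 2/3)(3y^3 + 6y^2 - 33y - 36) + (0)
Last nonzero remainder: 3y^3 + 6y^2 - 33y - 36. Dividing through by 3 gives the monic gcd y^3 + 2y^2 - 11y - 12.
Cancel y^3 + 2y^2 - 11y - 12 from numerator and denominator to get the reduced form.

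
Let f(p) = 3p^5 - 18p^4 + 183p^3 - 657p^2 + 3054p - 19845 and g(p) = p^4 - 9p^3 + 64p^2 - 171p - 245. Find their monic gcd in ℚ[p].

p^3 - 10p^2 + 74p - 245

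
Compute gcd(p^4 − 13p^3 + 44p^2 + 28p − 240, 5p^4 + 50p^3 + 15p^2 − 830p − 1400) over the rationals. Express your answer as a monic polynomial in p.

p^2 − 2p − 8

Repeated division with remainder:
  p^4 − 13p^3 + 44p^2 + 28p − 240 = (1/5)(5p^4 + 50p^3 + 15p^2 − 830p − 1400) + (−23p^3 + 41p^2 + 194p + 40)
  5p^4 + 50p^3 + 15p^2 − 830p − 1400 = (−(5/23)p − 1355/529)(−23p^3 + 41p^2 + 194p + 40) + ((85800/529)p^2 − (171600/529)p − 686400/529)
  −23p^3 + 41p^2 + 194p + 40 = (−(12167/85800)p − 529/17160)((85800/529)p^2 − (171600/529)p − 686400/529) + (0)
Last nonzero remainder: (85800/529)p^2 − (171600/529)p − 686400/529. Dividing through by 85800/529 gives the monic gcd p^2 − 2p − 8.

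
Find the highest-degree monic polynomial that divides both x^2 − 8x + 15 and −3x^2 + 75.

x − 5

By polynomial division,
  x^2 − 8x + 15 = (−1/3)(−3x^2 + 75) + (−8x + 40)
  −3x^2 + 75 = ((3/8)x + 15/8)(−8x + 40) + (0)
Last nonzero remainder: −8x + 40. Dividing through by −8 gives the monic gcd x − 5.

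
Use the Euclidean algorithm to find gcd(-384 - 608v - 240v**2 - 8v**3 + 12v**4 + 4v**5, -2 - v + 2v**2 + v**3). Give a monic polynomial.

Euclidean algorithm in ℚ[v]:
  4v**5 + 12v**4 - 8v**3 - 240v**2 - 608v - 384 = (4v**2 + 4v - 12)(v**3 + 2v**2 - v - 2) + (-204v**2 - 612v - 408)
  v**3 + 2v**2 - v - 2 = (-(1/204)v + 1/204)(-204v**2 - 612v - 408) + (0)
Last nonzero remainder: -204v**2 - 612v - 408. Dividing through by -204 gives the monic gcd v**2 + 3v + 2.

2 + 3v + v**2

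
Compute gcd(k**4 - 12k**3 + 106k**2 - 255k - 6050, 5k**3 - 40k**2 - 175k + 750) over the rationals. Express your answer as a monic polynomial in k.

By polynomial division,
  k**4 - 12k**3 + 106k**2 - 255k - 6050 = ((1/5)k - 4/5)(5k**3 - 40k**2 - 175k + 750) + (109k**2 - 545k - 5450)
  5k**3 - 40k**2 - 175k + 750 = ((5/109)k - 15/109)(109k**2 - 545k - 5450) + (0)
Last nonzero remainder: 109k**2 - 545k - 5450. Dividing through by 109 gives the monic gcd k**2 - 5k - 50.

k**2 - 5k - 50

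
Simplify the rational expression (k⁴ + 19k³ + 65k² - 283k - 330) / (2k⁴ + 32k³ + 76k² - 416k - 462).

Repeated division with remainder:
  k⁴ + 19k³ + 65k² - 283k - 330 = (1/2)(2k⁴ + 32k³ + 76k² - 416k - 462) + (3k³ + 27k² - 75k - 99)
  2k⁴ + 32k³ + 76k² - 416k - 462 = ((2/3)k + 14/3)(3k³ + 27k² - 75k - 99) + (0)
Last nonzero remainder: 3k³ + 27k² - 75k - 99. Dividing through by 3 gives the monic gcd k³ + 9k² - 25k - 33.
Cancel k³ + 9k² - 25k - 33 from numerator and denominator to get the reduced form.

(k + 10)/(2k + 14)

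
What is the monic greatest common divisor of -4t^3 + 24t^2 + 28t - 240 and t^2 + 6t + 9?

By polynomial division,
  -4t^3 + 24t^2 + 28t - 240 = (-4t + 48)(t^2 + 6t + 9) + (-224t - 672)
  t^2 + 6t + 9 = (-(1/224)t - 3/224)(-224t - 672) + (0)
Last nonzero remainder: -224t - 672. Dividing through by -224 gives the monic gcd t + 3.

t + 3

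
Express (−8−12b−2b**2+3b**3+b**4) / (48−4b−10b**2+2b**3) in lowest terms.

(−4−4b+b**2+b**3)/(24−14b+2b**2)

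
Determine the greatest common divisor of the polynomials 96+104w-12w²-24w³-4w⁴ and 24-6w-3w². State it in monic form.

-8+2w+w²

Apply the Euclidean algorithm:
  -4w⁴-24w³-12w²+104w+96 = ((4/3)w²+(16/3)w+4)(-3w²-6w+24) + (0)
Last nonzero remainder: -3w²-6w+24. Dividing through by -3 gives the monic gcd w²+2w-8.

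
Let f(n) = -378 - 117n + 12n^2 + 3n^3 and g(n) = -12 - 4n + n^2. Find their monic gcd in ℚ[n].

-6 + n

Repeated division with remainder:
  3n^3 + 12n^2 - 117n - 378 = (3n + 24)(n^2 - 4n - 12) + (15n - 90)
  n^2 - 4n - 12 = ((1/15)n + 2/15)(15n - 90) + (0)
Last nonzero remainder: 15n - 90. Dividing through by 15 gives the monic gcd n - 6.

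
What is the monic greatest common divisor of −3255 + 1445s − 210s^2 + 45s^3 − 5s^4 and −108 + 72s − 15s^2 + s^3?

Apply the Euclidean algorithm:
  −5s^4 + 45s^3 − 210s^2 + 1445s − 3255 = (−5s − 30)(s^3 − 15s^2 + 72s − 108) + (−300s^2 + 3065s − 6495)
  s^3 − 15s^2 + 72s − 108 = (−(1/300)s + 287/18000)(−300s^2 + 3065s − 6495) + ((5329/3600)s − 5329/1200)
  −300s^2 + 3065s − 6495 = (−(1080000/5329)s + 7794000/5329)((5329/3600)s − 5329/1200) + (0)
Last nonzero remainder: (5329/3600)s − 5329/1200. Dividing through by 5329/3600 gives the monic gcd s − 3.

−3 + s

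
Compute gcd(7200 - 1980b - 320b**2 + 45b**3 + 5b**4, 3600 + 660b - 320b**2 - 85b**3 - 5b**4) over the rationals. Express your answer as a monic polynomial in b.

-30 + 7b + b**2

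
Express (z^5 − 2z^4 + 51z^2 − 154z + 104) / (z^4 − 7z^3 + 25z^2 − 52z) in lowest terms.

(z^3 + z^2 − 10z + 8)/(z^2 − 4z)

By polynomial division,
  z^5 − 2z^4 + 51z^2 − 154z + 104 = (z + 5)(z^4 − 7z^3 + 25z^2 − 52z) + (10z^3 − 22z^2 + 106z + 104)
  z^4 − 7z^3 + 25z^2 − 52z = ((1/10)z − 12/25)(10z^3 − 22z^2 + 106z + 104) + ((96/25)z^2 − (288/25)z + 1248/25)
  10z^3 − 22z^2 + 106z + 104 = ((125/48)z + 25/12)((96/25)z^2 − (288/25)z + 1248/25) + (0)
Last nonzero remainder: (96/25)z^2 − (288/25)z + 1248/25. Dividing through by 96/25 gives the monic gcd z^2 − 3z + 13.
Cancel z^2 − 3z + 13 from numerator and denominator to get the reduced form.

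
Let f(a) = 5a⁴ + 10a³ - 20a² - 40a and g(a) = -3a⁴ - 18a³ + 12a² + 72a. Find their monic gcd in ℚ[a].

a³ - 4a

By polynomial division,
  5a⁴ + 10a³ - 20a² - 40a = (-5/3)(-3a⁴ - 18a³ + 12a² + 72a) + (-20a³ + 80a)
  -3a⁴ - 18a³ + 12a² + 72a = ((3/20)a + 9/10)(-20a³ + 80a) + (0)
Last nonzero remainder: -20a³ + 80a. Dividing through by -20 gives the monic gcd a³ - 4a.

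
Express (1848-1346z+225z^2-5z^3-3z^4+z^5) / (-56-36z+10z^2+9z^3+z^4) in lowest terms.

Euclidean algorithm in ℚ[z]:
  z^5-3z^4-5z^3+225z^2-1346z+1848 = (z-12)(z^4+9z^3+10z^2-36z-56) + (93z^3+381z^2-1722z+1176)
  z^4+9z^3+10z^2-36z-56 = ((1/93)z+152/2883)(93z^3+381z^2-1722z+1176) + ((8100/961)z^2+(40500/961)z-113400/961)
  93z^3+381z^2-1722z+1176 = ((29791/2700)z-6727/675)((8100/961)z^2+(40500/961)z-113400/961) + (0)
Last nonzero remainder: (8100/961)z^2+(40500/961)z-113400/961. Dividing through by 8100/961 gives the monic gcd z^2+5z-14.
Cancel z^2+5z-14 from numerator and denominator to get the reduced form.

(-132+49z-8z^2+z^3)/(4+4z+z^2)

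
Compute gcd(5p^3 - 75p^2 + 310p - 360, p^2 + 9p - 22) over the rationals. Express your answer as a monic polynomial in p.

p - 2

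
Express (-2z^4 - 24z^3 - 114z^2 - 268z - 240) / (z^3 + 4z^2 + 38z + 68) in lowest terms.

Repeated division with remainder:
  -2z^4 - 24z^3 - 114z^2 - 268z - 240 = (-2z - 16)(z^3 + 4z^2 + 38z + 68) + (26z^2 + 476z + 848)
  z^3 + 4z^2 + 38z + 68 = ((1/26)z - 93/169)(26z^2 + 476z + 848) + ((45178/169)z + 90356/169)
  26z^2 + 476z + 848 = ((2197/22589)z + 35828/22589)((45178/169)z + 90356/169) + (0)
Last nonzero remainder: (45178/169)z + 90356/169. Dividing through by 45178/169 gives the monic gcd z + 2.
Cancel z + 2 from numerator and denominator to get the reduced form.

(-2z^3 - 20z^2 - 74z - 120)/(z^2 + 2z + 34)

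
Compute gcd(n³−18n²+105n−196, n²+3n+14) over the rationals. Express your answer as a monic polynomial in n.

1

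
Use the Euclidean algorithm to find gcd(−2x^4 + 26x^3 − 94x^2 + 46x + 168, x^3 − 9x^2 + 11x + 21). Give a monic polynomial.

Euclidean algorithm in ℚ[x]:
  −2x^4 + 26x^3 − 94x^2 + 46x + 168 = (−2x + 8)(x^3 − 9x^2 + 11x + 21) + (0)
The last nonzero remainder x^3 − 9x^2 + 11x + 21 is already monic.

x^3 − 9x^2 + 11x + 21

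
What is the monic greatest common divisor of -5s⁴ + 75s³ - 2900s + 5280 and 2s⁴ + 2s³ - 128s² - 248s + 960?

s³ - 4s² - 44s + 96

By polynomial division,
  -5s⁴ + 75s³ - 2900s + 5280 = (-5/2)(2s⁴ + 2s³ - 128s² - 248s + 960) + (80s³ - 320s² - 3520s + 7680)
  2s⁴ + 2s³ - 128s² - 248s + 960 = ((1/40)s + 1/8)(80s³ - 320s² - 3520s + 7680) + (0)
Last nonzero remainder: 80s³ - 320s² - 3520s + 7680. Dividing through by 80 gives the monic gcd s³ - 4s² - 44s + 96.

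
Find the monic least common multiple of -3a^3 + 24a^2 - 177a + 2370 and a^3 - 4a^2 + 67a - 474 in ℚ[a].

Euclidean algorithm in ℚ[a]:
  -3a^3 + 24a^2 - 177a + 2370 = (-3)(a^3 - 4a^2 + 67a - 474) + (12a^2 + 24a + 948)
  a^3 - 4a^2 + 67a - 474 = ((1/12)a - 1/2)(12a^2 + 24a + 948) + (0)
Last nonzero remainder: 12a^2 + 24a + 948. Dividing through by 12 gives the monic gcd a^2 + 2a + 79.
Then lcm(f, g) = f·g / gcd(f, g); expanding and making the result monic gives the answer.

a^4 - 14a^3 + 107a^2 - 1144a + 4740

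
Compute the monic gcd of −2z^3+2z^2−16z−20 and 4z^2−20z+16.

1

Apply the Euclidean algorithm:
  −2z^3+2z^2−16z−20 = (−(1/2)z−2)(4z^2−20z+16) + (−48z+12)
  4z^2−20z+16 = (−(1/12)z+19/48)(−48z+12) + (45/4)
  −48z+12 = (−(64/15)z+16/15)(45/4) + (0)
The last nonzero remainder is the constant 45/4, so the polynomials are coprime and gcd = 1.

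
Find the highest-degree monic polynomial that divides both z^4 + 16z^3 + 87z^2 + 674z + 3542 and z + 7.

Euclidean algorithm in ℚ[z]:
  z^4 + 16z^3 + 87z^2 + 674z + 3542 = (z^3 + 9z^2 + 24z + 506)(z + 7) + (0)
The last nonzero remainder z + 7 is already monic.

z + 7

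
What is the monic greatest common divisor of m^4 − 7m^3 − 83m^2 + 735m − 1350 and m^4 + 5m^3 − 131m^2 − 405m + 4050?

m^3 − 4m^2 − 95m + 450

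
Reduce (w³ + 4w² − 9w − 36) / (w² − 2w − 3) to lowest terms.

Euclidean algorithm in ℚ[w]:
  w³ + 4w² − 9w − 36 = (w + 6)(w² − 2w − 3) + (6w − 18)
  w² − 2w − 3 = ((1/6)w + 1/6)(6w − 18) + (0)
Last nonzero remainder: 6w − 18. Dividing through by 6 gives the monic gcd w − 3.
Cancel w − 3 from numerator and denominator to get the reduced form.

(w² + 7w + 12)/(w + 1)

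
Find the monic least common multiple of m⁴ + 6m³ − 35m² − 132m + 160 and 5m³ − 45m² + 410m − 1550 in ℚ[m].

m⁶ + 2m⁵ + 3m⁴ + 380m³ − 1482m² − 8824m + 9920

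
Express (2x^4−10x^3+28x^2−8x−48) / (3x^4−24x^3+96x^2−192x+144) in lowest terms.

Apply the Euclidean algorithm:
  2x^4−10x^3+28x^2−8x−48 = (2/3)(3x^4−24x^3+96x^2−192x+144) + (6x^3−36x^2+120x−144)
  3x^4−24x^3+96x^2−192x+144 = ((1/2)x−1)(6x^3−36x^2+120x−144) + (0)
Last nonzero remainder: 6x^3−36x^2+120x−144. Dividing through by 6 gives the monic gcd x^3−6x^2+20x−24.
Cancel x^3−6x^2+20x−24 from numerator and denominator to get the reduced form.

(2x+2)/(3x−6)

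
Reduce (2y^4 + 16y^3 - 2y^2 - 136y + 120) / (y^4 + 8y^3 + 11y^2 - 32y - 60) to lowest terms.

Apply the Euclidean algorithm:
  2y^4 + 16y^3 - 2y^2 - 136y + 120 = (2)(y^4 + 8y^3 + 11y^2 - 32y - 60) + (-24y^2 - 72y + 240)
  y^4 + 8y^3 + 11y^2 - 32y - 60 = (-(1/24)y^2 - (5/24)y - 1/4)(-24y^2 - 72y + 240) + (0)
Last nonzero remainder: -24y^2 - 72y + 240. Dividing through by -24 gives the monic gcd y^2 + 3y - 10.
Cancel y^2 + 3y - 10 from numerator and denominator to get the reduced form.

(2y^2 + 10y - 12)/(y^2 + 5y + 6)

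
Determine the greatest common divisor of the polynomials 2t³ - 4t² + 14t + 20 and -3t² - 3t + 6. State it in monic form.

1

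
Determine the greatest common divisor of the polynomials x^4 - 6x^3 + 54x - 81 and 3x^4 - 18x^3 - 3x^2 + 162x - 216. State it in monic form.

x^2 - 9

Euclidean algorithm in ℚ[x]:
  x^4 - 6x^3 + 54x - 81 = (1/3)(3x^4 - 18x^3 - 3x^2 + 162x - 216) + (x^2 - 9)
  3x^4 - 18x^3 - 3x^2 + 162x - 216 = (3x^2 - 18x + 24)(x^2 - 9) + (0)
The last nonzero remainder x^2 - 9 is already monic.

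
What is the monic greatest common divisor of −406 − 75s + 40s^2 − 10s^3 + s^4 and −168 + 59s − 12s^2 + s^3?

By polynomial division,
  s^4 − 10s^3 + 40s^2 − 75s − 406 = (s + 2)(s^3 − 12s^2 + 59s − 168) + (5s^2 − 25s − 70)
  s^3 − 12s^2 + 59s − 168 = ((1/5)s − 7/5)(5s^2 − 25s − 70) + (38s − 266)
  5s^2 − 25s − 70 = ((5/38)s + 5/19)(38s − 266) + (0)
Last nonzero remainder: 38s − 266. Dividing through by 38 gives the monic gcd s − 7.

−7 + s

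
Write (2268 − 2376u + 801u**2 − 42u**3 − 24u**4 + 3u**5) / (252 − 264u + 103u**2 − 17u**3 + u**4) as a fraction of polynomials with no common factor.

By polynomial division,
  3u**5 − 24u**4 − 42u**3 + 801u**2 − 2376u + 2268 = (3u + 27)(u**4 − 17u**3 + 103u**2 − 264u + 252) + (108u**3 − 1188u**2 + 3996u − 4536)
  u**4 − 17u**3 + 103u**2 − 264u + 252 = ((1/108)u − 1/18)(108u**3 − 1188u**2 + 3996u − 4536) + (0)
Last nonzero remainder: 108u**3 − 1188u**2 + 3996u − 4536. Dividing through by 108 gives the monic gcd u**3 − 11u**2 + 37u − 42.
Cancel u**3 − 11u**2 + 37u − 42 from numerator and denominator to get the reduced form.

(−54 + 9u + 3u**2)/(−6 + u)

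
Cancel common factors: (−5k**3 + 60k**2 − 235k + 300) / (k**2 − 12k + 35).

(−5k**2 + 35k − 60)/(k − 7)

Repeated division with remainder:
  −5k**3 + 60k**2 − 235k + 300 = (−5k)(k**2 − 12k + 35) + (−60k + 300)
  k**2 − 12k + 35 = (−(1/60)k + 7/60)(−60k + 300) + (0)
Last nonzero remainder: −60k + 300. Dividing through by −60 gives the monic gcd k − 5.
Cancel k − 5 from numerator and denominator to get the reduced form.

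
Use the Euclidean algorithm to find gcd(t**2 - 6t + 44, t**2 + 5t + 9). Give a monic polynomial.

1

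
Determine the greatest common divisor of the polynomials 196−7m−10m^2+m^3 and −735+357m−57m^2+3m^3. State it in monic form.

Repeated division with remainder:
  m^3−10m^2−7m+196 = (1/3)(3m^3−57m^2+357m−735) + (9m^2−126m+441)
  3m^3−57m^2+357m−735 = ((1/3)m−5/3)(9m^2−126m+441) + (0)
Last nonzero remainder: 9m^2−126m+441. Dividing through by 9 gives the monic gcd m^2−14m+49.

49−14m+m^2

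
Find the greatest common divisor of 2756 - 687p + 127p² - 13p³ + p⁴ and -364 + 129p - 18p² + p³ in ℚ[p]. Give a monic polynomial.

52 - 11p + p²

Apply the Euclidean algorithm:
  p⁴ - 13p³ + 127p² - 687p + 2756 = (p + 5)(p³ - 18p² + 129p - 364) + (88p² - 968p + 4576)
  p³ - 18p² + 129p - 364 = ((1/88)p - 7/88)(88p² - 968p + 4576) + (0)
Last nonzero remainder: 88p² - 968p + 4576. Dividing through by 88 gives the monic gcd p² - 11p + 52.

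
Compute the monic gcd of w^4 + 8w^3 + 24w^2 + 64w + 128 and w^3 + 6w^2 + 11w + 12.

w + 4

By polynomial division,
  w^4 + 8w^3 + 24w^2 + 64w + 128 = (w + 2)(w^3 + 6w^2 + 11w + 12) + (w^2 + 30w + 104)
  w^3 + 6w^2 + 11w + 12 = (w - 24)(w^2 + 30w + 104) + (627w + 2508)
  w^2 + 30w + 104 = ((1/627)w + 26/627)(627w + 2508) + (0)
Last nonzero remainder: 627w + 2508. Dividing through by 627 gives the monic gcd w + 4.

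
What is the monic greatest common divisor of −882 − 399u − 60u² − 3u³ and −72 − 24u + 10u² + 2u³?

Repeated division with remainder:
  −3u³ − 60u² − 399u − 882 = (−3/2)(2u³ + 10u² − 24u − 72) + (−45u² − 435u − 990)
  2u³ + 10u² − 24u − 72 = (−(2/45)u + 28/135)(−45u² − 435u − 990) + ((200/9)u + 400/3)
  −45u² − 435u − 990 = (−(81/40)u − 297/40)((200/9)u + 400/3) + (0)
Last nonzero remainder: (200/9)u + 400/3. Dividing through by 200/9 gives the monic gcd u + 6.

6 + u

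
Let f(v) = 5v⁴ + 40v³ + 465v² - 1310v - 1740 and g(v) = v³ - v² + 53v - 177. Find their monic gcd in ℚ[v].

Euclidean algorithm in ℚ[v]:
  5v⁴ + 40v³ + 465v² - 1310v - 1740 = (5v + 45)(v³ - v² + 53v - 177) + (245v² - 2810v + 6225)
  v³ - v² + 53v - 177 = ((1/245)v + 513/12005)(245v² - 2810v + 6225) + ((354554/2401)v - 1063662/2401)
  245v² - 2810v + 6225 = ((588245/354554)v - 4982075/354554)((354554/2401)v - 1063662/2401) + (0)
Last nonzero remainder: (354554/2401)v - 1063662/2401. Dividing through by 354554/2401 gives the monic gcd v - 3.

v - 3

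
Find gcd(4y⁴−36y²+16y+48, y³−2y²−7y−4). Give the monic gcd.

y+1

Repeated division with remainder:
  4y⁴−36y²+16y+48 = (4y+8)(y³−2y²−7y−4) + (8y²+88y+80)
  y³−2y²−7y−4 = ((1/8)y−13/8)(8y²+88y+80) + (126y+126)
  8y²+88y+80 = ((4/63)y+40/63)(126y+126) + (0)
Last nonzero remainder: 126y+126. Dividing through by 126 gives the monic gcd y+1.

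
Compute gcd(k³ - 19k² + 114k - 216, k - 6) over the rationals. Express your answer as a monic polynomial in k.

Repeated division with remainder:
  k³ - 19k² + 114k - 216 = (k² - 13k + 36)(k - 6) + (0)
The last nonzero remainder k - 6 is already monic.

k - 6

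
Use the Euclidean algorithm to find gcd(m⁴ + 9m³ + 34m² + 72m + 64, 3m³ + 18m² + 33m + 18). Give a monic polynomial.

By polynomial division,
  m⁴ + 9m³ + 34m² + 72m + 64 = ((1/3)m + 1)(3m³ + 18m² + 33m + 18) + (5m² + 33m + 46)
  3m³ + 18m² + 33m + 18 = ((3/5)m - 9/25)(5m² + 33m + 46) + ((432/25)m + 864/25)
  5m² + 33m + 46 = ((125/432)m + 575/432)((432/25)m + 864/25) + (0)
Last nonzero remainder: (432/25)m + 864/25. Dividing through by 432/25 gives the monic gcd m + 2.

m + 2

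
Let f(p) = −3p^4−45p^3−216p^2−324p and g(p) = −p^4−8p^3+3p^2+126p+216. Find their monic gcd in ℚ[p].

Repeated division with remainder:
  −3p^4−45p^3−216p^2−324p = (3)(−p^4−8p^3+3p^2+126p+216) + (−21p^3−225p^2−702p−648)
  −p^4−8p^3+3p^2+126p+216 = ((1/21)p−19/147)(−21p^3−225p^2−702p−648) + ((360/49)p^2+(3240/49)p+6480/49)
  −21p^3−225p^2−702p−648 = (−(343/120)p−49/10)((360/49)p^2+(3240/49)p+6480/49) + (0)
Last nonzero remainder: (360/49)p^2+(3240/49)p+6480/49. Dividing through by 360/49 gives the monic gcd p^2+9p+18.

p^2+9p+18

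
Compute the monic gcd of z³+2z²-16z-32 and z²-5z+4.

z-4

By polynomial division,
  z³+2z²-16z-32 = (z+7)(z²-5z+4) + (15z-60)
  z²-5z+4 = ((1/15)z-1/15)(15z-60) + (0)
Last nonzero remainder: 15z-60. Dividing through by 15 gives the monic gcd z-4.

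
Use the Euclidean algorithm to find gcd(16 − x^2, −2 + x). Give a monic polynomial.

1

Repeated division with remainder:
  −x^2 + 16 = (−x − 2)(x − 2) + (12)
  x − 2 = ((1/12)x − 1/6)(12) + (0)
The last nonzero remainder is the constant 12, so the polynomials are coprime and gcd = 1.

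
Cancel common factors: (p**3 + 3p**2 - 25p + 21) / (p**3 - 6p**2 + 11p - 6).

(p + 7)/(p - 2)

By polynomial division,
  p**3 + 3p**2 - 25p + 21 = (p**3 - 6p**2 + 11p - 6) + (9p**2 - 36p + 27)
  p**3 - 6p**2 + 11p - 6 = ((1/9)p - 2/9)(9p**2 - 36p + 27) + (0)
Last nonzero remainder: 9p**2 - 36p + 27. Dividing through by 9 gives the monic gcd p**2 - 4p + 3.
Cancel p**2 - 4p + 3 from numerator and denominator to get the reduced form.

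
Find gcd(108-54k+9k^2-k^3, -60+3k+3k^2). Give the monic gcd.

By polynomial division,
  -k^3+9k^2-54k+108 = (-(1/3)k+10/3)(3k^2+3k-60) + (-84k+308)
  3k^2+3k-60 = (-(1/28)k-1/6)(-84k+308) + (-26/3)
  -84k+308 = ((126/13)k-462/13)(-26/3) + (0)
The last nonzero remainder is the constant -26/3, so the polynomials are coprime and gcd = 1.

1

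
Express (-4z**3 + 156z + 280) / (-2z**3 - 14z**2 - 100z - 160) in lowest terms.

(2z**2 - 4z - 70)/(z**2 + 5z + 40)

Euclidean algorithm in ℚ[z]:
  -4z**3 + 156z + 280 = (2)(-2z**3 - 14z**2 - 100z - 160) + (28z**2 + 356z + 600)
  -2z**3 - 14z**2 - 100z - 160 = (-(1/14)z + 20/49)(28z**2 + 356z + 600) + (-(9920/49)z - 19840/49)
  28z**2 + 356z + 600 = (-(343/2480)z - 735/496)(-(9920/49)z - 19840/49) + (0)
Last nonzero remainder: -(9920/49)z - 19840/49. Dividing through by -9920/49 gives the monic gcd z + 2.
Cancel z + 2 from numerator and denominator to get the reduced form.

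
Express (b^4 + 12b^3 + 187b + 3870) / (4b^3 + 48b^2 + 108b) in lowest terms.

Euclidean algorithm in ℚ[b]:
  b^4 + 12b^3 + 187b + 3870 = ((1/4)b)(4b^3 + 48b^2 + 108b) + (-27b^2 + 187b + 3870)
  4b^3 + 48b^2 + 108b = (-(4/27)b - 2044/729)(-27b^2 + 187b + 3870) + ((878920/729)b + 878920/81)
  -27b^2 + 187b + 3870 = (-(19683/878920)b + 729/2044)((878920/729)b + 878920/81) + (0)
Last nonzero remainder: (878920/729)b + 878920/81. Dividing through by 878920/729 gives the monic gcd b + 9.
Cancel b + 9 from numerator and denominator to get the reduced form.

(b^3 + 3b^2 - 27b + 430)/(4b^2 + 12b)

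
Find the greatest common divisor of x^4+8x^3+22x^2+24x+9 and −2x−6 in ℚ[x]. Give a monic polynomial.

Repeated division with remainder:
  x^4+8x^3+22x^2+24x+9 = (−(1/2)x^3−(5/2)x^2−(7/2)x−3/2)(−2x−6) + (0)
Last nonzero remainder: −2x−6. Dividing through by −2 gives the monic gcd x+3.

x+3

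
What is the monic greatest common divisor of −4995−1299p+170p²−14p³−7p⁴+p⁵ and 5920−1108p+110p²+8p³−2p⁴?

37−6p+p²

Euclidean algorithm in ℚ[p]:
  p⁵−7p⁴−14p³+170p²−1299p−4995 = (−(1/2)p+3/2)(−2p⁴+8p³+110p²−1108p+5920) + (29p³−549p²+3323p−13875)
  −2p⁴+8p³+110p²−1108p+5920 = (−(2/29)p−866/841)(29p³−549p²+3323p−13875) + (−(190190/841)p²+(1141140/841)p−7037030/841)
  29p³−549p²+3323p−13875 = (−(24389/190190)p+63075/38038)(−(190190/841)p²+(1141140/841)p−7037030/841) + (0)
Last nonzero remainder: −(190190/841)p²+(1141140/841)p−7037030/841. Dividing through by −190190/841 gives the monic gcd p²−6p+37.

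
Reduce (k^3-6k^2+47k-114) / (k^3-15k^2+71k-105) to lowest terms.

(k^2-3k+38)/(k^2-12k+35)

Apply the Euclidean algorithm:
  k^3-6k^2+47k-114 = (k^3-15k^2+71k-105) + (9k^2-24k-9)
  k^3-15k^2+71k-105 = ((1/9)k-37/27)(9k^2-24k-9) + ((352/9)k-352/3)
  9k^2-24k-9 = ((81/352)k+27/352)((352/9)k-352/3) + (0)
Last nonzero remainder: (352/9)k-352/3. Dividing through by 352/9 gives the monic gcd k-3.
Cancel k-3 from numerator and denominator to get the reduced form.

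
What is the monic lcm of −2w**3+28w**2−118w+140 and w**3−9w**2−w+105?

w**4−11w**3+17w**2+107w−210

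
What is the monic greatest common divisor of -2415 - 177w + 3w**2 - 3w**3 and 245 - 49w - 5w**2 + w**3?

Euclidean algorithm in ℚ[w]:
  -3w**3 + 3w**2 - 177w - 2415 = (-3)(w**3 - 5w**2 - 49w + 245) + (-12w**2 - 324w - 1680)
  w**3 - 5w**2 - 49w + 245 = (-(1/12)w + 8/3)(-12w**2 - 324w - 1680) + (675w + 4725)
  -12w**2 - 324w - 1680 = (-(4/225)w - 16/45)(675w + 4725) + (0)
Last nonzero remainder: 675w + 4725. Dividing through by 675 gives the monic gcd w + 7.

7 + w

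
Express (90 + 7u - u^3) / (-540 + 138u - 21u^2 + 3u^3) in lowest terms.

(-18 - 5u - u^2)/(108 - 6u + 3u^2)

By polynomial division,
  -u^3 + 7u + 90 = (-1/3)(3u^3 - 21u^2 + 138u - 540) + (-7u^2 + 53u - 90)
  3u^3 - 21u^2 + 138u - 540 = (-(3/7)u - 12/49)(-7u^2 + 53u - 90) + ((5508/49)u - 27540/49)
  -7u^2 + 53u - 90 = (-(343/5508)u + 49/306)((5508/49)u - 27540/49) + (0)
Last nonzero remainder: (5508/49)u - 27540/49. Dividing through by 5508/49 gives the monic gcd u - 5.
Cancel u - 5 from numerator and denominator to get the reduced form.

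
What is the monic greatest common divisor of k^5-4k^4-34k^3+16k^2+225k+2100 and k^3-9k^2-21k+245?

Apply the Euclidean algorithm:
  k^5-4k^4-34k^3+16k^2+225k+2100 = (k^2+5k+32)(k^3-9k^2-21k+245) + (164k^2-328k-5740)
  k^3-9k^2-21k+245 = ((1/164)k-7/164)(164k^2-328k-5740) + (0)
Last nonzero remainder: 164k^2-328k-5740. Dividing through by 164 gives the monic gcd k^2-2k-35.

k^2-2k-35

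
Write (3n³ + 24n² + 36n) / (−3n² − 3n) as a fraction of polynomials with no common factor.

(−n² − 8n − 12)/(n + 1)

Repeated division with remainder:
  3n³ + 24n² + 36n = (−n − 7)(−3n² − 3n) + (15n)
  −3n² − 3n = (−(1/5)n − 1/5)(15n) + (0)
Last nonzero remainder: 15n. Dividing through by 15 gives the monic gcd n.
Cancel n from numerator and denominator to get the reduced form.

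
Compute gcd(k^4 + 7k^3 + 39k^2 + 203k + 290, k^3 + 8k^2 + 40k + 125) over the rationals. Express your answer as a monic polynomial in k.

Apply the Euclidean algorithm:
  k^4 + 7k^3 + 39k^2 + 203k + 290 = (k − 1)(k^3 + 8k^2 + 40k + 125) + (7k^2 + 118k + 415)
  k^3 + 8k^2 + 40k + 125 = ((1/7)k − 62/49)(7k^2 + 118k + 415) + ((6371/49)k + 31855/49)
  7k^2 + 118k + 415 = ((343/6371)k + 4067/6371)((6371/49)k + 31855/49) + (0)
Last nonzero remainder: (6371/49)k + 31855/49. Dividing through by 6371/49 gives the monic gcd k + 5.

k + 5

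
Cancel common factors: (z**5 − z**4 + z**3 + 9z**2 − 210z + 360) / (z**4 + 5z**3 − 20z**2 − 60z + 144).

(z**2 + 15)/(z + 6)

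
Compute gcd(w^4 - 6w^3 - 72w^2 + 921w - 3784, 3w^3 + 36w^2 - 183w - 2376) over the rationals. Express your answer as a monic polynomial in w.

w^2 + 3w - 88

By polynomial division,
  w^4 - 6w^3 - 72w^2 + 921w - 3784 = ((1/3)w - 6)(3w^3 + 36w^2 - 183w - 2376) + (205w^2 + 615w - 18040)
  3w^3 + 36w^2 - 183w - 2376 = ((3/205)w + 27/205)(205w^2 + 615w - 18040) + (0)
Last nonzero remainder: 205w^2 + 615w - 18040. Dividing through by 205 gives the monic gcd w^2 + 3w - 88.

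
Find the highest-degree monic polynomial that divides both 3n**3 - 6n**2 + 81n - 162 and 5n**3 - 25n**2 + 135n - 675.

n**2 + 27

Repeated division with remainder:
  3n**3 - 6n**2 + 81n - 162 = (3/5)(5n**3 - 25n**2 + 135n - 675) + (9n**2 + 243)
  5n**3 - 25n**2 + 135n - 675 = ((5/9)n - 25/9)(9n**2 + 243) + (0)
Last nonzero remainder: 9n**2 + 243. Dividing through by 9 gives the monic gcd n**2 + 27.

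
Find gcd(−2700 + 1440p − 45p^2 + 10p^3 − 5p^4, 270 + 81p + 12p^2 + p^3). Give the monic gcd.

45 + 6p + p^2

Apply the Euclidean algorithm:
  −5p^4 + 10p^3 − 45p^2 + 1440p − 2700 = (−5p + 70)(p^3 + 12p^2 + 81p + 270) + (−480p^2 − 2880p − 21600)
  p^3 + 12p^2 + 81p + 270 = (−(1/480)p − 1/80)(−480p^2 − 2880p − 21600) + (0)
Last nonzero remainder: −480p^2 − 2880p − 21600. Dividing through by −480 gives the monic gcd p^2 + 6p + 45.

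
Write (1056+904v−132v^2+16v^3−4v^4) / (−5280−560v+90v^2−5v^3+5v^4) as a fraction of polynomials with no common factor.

Repeated division with remainder:
  −4v^4+16v^3−132v^2+904v+1056 = (−4/5)(5v^4−5v^3+90v^2−560v−5280) + (12v^3−60v^2+456v−3168)
  5v^4−5v^3+90v^2−560v−5280 = ((5/12)v+5/3)(12v^3−60v^2+456v−3168) + (0)
Last nonzero remainder: 12v^3−60v^2+456v−3168. Dividing through by 12 gives the monic gcd v^3−5v^2+38v−264.
Cancel v^3−5v^2+38v−264 from numerator and denominator to get the reduced form.

(−4−4v)/(20+5v)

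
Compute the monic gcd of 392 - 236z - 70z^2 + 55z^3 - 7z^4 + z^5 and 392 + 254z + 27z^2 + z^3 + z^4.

By polynomial division,
  z^5 - 7z^4 + 55z^3 - 70z^2 - 236z + 392 = (z - 8)(z^4 + z^3 + 27z^2 + 254z + 392) + (36z^3 - 108z^2 + 1404z + 3528)
  z^4 + z^3 + 27z^2 + 254z + 392 = ((1/36)z + 1/9)(36z^3 - 108z^2 + 1404z + 3528) + (0)
Last nonzero remainder: 36z^3 - 108z^2 + 1404z + 3528. Dividing through by 36 gives the monic gcd z^3 - 3z^2 + 39z + 98.

98 + 39z - 3z^2 + z^3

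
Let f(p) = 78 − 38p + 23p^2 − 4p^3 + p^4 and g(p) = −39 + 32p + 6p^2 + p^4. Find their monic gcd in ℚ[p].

Repeated division with remainder:
  p^4 − 4p^3 + 23p^2 − 38p + 78 = (p^4 + 6p^2 + 32p − 39) + (−4p^3 + 17p^2 − 70p + 117)
  p^4 + 6p^2 + 32p − 39 = (−(1/4)p − 17/16)(−4p^3 + 17p^2 − 70p + 117) + ((105/16)p^2 − (105/8)p + 1365/16)
  −4p^3 + 17p^2 − 70p + 117 = (−(64/105)p + 48/35)((105/16)p^2 − (105/8)p + 1365/16) + (0)
Last nonzero remainder: (105/16)p^2 − (105/8)p + 1365/16. Dividing through by 105/16 gives the monic gcd p^2 − 2p + 13.

13 − 2p + p^2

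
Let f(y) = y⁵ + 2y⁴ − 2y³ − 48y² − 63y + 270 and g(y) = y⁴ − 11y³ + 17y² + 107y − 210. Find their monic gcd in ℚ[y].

y² + y − 6

Apply the Euclidean algorithm:
  y⁵ + 2y⁴ − 2y³ − 48y² − 63y + 270 = (y + 13)(y⁴ − 11y³ + 17y² + 107y − 210) + (124y³ − 376y² − 1244y + 3000)
  y⁴ − 11y³ + 17y² + 107y − 210 = ((1/124)y − 247/3844)(124y³ − 376y² − 1244y + 3000) + ((2760/961)y² + (2760/961)y − 16560/961)
  124y³ − 376y² − 1244y + 3000 = ((29791/690)y − 24025/138)((2760/961)y² + (2760/961)y − 16560/961) + (0)
Last nonzero remainder: (2760/961)y² + (2760/961)y − 16560/961. Dividing through by 2760/961 gives the monic gcd y² + y − 6.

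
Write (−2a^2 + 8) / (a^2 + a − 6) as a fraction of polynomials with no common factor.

(−2a − 4)/(a + 3)

Apply the Euclidean algorithm:
  −2a^2 + 8 = (−2)(a^2 + a − 6) + (2a − 4)
  a^2 + a − 6 = ((1/2)a + 3/2)(2a − 4) + (0)
Last nonzero remainder: 2a − 4. Dividing through by 2 gives the monic gcd a − 2.
Cancel a − 2 from numerator and denominator to get the reduced form.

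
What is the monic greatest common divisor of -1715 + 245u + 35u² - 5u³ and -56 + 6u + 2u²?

Euclidean algorithm in ℚ[u]:
  -5u³ + 35u² + 245u - 1715 = (-(5/2)u + 25)(2u² + 6u - 56) + (-45u - 315)
  2u² + 6u - 56 = (-(2/45)u + 8/45)(-45u - 315) + (0)
Last nonzero remainder: -45u - 315. Dividing through by -45 gives the monic gcd u + 7.

7 + u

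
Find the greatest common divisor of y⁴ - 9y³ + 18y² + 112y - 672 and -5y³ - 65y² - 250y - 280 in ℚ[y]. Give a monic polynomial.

y + 4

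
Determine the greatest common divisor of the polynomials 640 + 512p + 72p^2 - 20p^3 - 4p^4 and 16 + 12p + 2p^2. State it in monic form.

8 + 6p + p^2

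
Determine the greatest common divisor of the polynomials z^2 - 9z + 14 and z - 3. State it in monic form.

Apply the Euclidean algorithm:
  z^2 - 9z + 14 = (z - 6)(z - 3) + (-4)
  z - 3 = (-(1/4)z + 3/4)(-4) + (0)
The last nonzero remainder is the constant -4, so the polynomials are coprime and gcd = 1.

1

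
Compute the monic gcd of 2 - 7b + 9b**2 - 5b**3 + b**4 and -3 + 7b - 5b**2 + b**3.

1 - 2b + b**2

Euclidean algorithm in ℚ[b]:
  b**4 - 5b**3 + 9b**2 - 7b + 2 = (b)(b**3 - 5b**2 + 7b - 3) + (2b**2 - 4b + 2)
  b**3 - 5b**2 + 7b - 3 = ((1/2)b - 3/2)(2b**2 - 4b + 2) + (0)
Last nonzero remainder: 2b**2 - 4b + 2. Dividing through by 2 gives the monic gcd b**2 - 2b + 1.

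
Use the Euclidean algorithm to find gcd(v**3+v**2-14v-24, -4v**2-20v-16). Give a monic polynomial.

Euclidean algorithm in ℚ[v]:
  v**3+v**2-14v-24 = (-(1/4)v+1)(-4v**2-20v-16) + (2v-8)
  -4v**2-20v-16 = (-2v-18)(2v-8) + (-160)
  2v-8 = (-(1/80)v+1/20)(-160) + (0)
The last nonzero remainder is the constant -160, so the polynomials are coprime and gcd = 1.

1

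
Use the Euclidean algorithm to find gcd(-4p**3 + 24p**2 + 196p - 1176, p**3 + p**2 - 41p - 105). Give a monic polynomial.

Euclidean algorithm in ℚ[p]:
  -4p**3 + 24p**2 + 196p - 1176 = (-4)(p**3 + p**2 - 41p - 105) + (28p**2 + 32p - 1596)
  p**3 + p**2 - 41p - 105 = ((1/28)p - 1/196)(28p**2 + 32p - 1596) + ((792/49)p - 792/7)
  28p**2 + 32p - 1596 = ((343/198)p + 931/66)((792/49)p - 792/7) + (0)
Last nonzero remainder: (792/49)p - 792/7. Dividing through by 792/49 gives the monic gcd p - 7.

p - 7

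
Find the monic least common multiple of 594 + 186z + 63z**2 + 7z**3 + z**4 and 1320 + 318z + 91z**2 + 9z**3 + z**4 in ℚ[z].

23760 + 11004z + 4230z**2 + 844z**3 + 145z**4 + 13z**5 + z**6

Euclidean algorithm in ℚ[z]:
  z**4 + 7z**3 + 63z**2 + 186z + 594 = (z**4 + 9z**3 + 91z**2 + 318z + 1320) + (-2z**3 - 28z**2 - 132z - 726)
  z**4 + 9z**3 + 91z**2 + 318z + 1320 = (-(1/2)z + 5/2)(-2z**3 - 28z**2 - 132z - 726) + (95z**2 + 285z + 3135)
  -2z**3 - 28z**2 - 132z - 726 = (-(2/95)z - 22/95)(95z**2 + 285z + 3135) + (0)
Last nonzero remainder: 95z**2 + 285z + 3135. Dividing through by 95 gives the monic gcd z**2 + 3z + 33.
Then lcm(f, g) = f·g / gcd(f, g); expanding and making the result monic gives the answer.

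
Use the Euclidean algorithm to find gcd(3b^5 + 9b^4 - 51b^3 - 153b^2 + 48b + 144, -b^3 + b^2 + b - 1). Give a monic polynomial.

Repeated division with remainder:
  3b^5 + 9b^4 - 51b^3 - 153b^2 + 48b + 144 = (-3b^2 - 12b + 36)(-b^3 + b^2 + b - 1) + (-180b^2 + 180)
  -b^3 + b^2 + b - 1 = ((1/180)b - 1/180)(-180b^2 + 180) + (0)
Last nonzero remainder: -180b^2 + 180. Dividing through by -180 gives the monic gcd b^2 - 1.

b^2 - 1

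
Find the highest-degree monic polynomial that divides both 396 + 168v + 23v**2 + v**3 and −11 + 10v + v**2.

By polynomial division,
  v**3 + 23v**2 + 168v + 396 = (v + 13)(v**2 + 10v − 11) + (49v + 539)
  v**2 + 10v − 11 = ((1/49)v − 1/49)(49v + 539) + (0)
Last nonzero remainder: 49v + 539. Dividing through by 49 gives the monic gcd v + 11.

11 + v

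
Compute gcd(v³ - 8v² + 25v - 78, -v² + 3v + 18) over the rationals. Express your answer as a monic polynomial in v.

v - 6

Repeated division with remainder:
  v³ - 8v² + 25v - 78 = (-v + 5)(-v² + 3v + 18) + (28v - 168)
  -v² + 3v + 18 = (-(1/28)v - 3/28)(28v - 168) + (0)
Last nonzero remainder: 28v - 168. Dividing through by 28 gives the monic gcd v - 6.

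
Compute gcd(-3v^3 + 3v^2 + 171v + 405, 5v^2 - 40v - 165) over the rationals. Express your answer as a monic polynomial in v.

v + 3

Apply the Euclidean algorithm:
  -3v^3 + 3v^2 + 171v + 405 = (-(3/5)v - 21/5)(5v^2 - 40v - 165) + (-96v - 288)
  5v^2 - 40v - 165 = (-(5/96)v + 55/96)(-96v - 288) + (0)
Last nonzero remainder: -96v - 288. Dividing through by -96 gives the monic gcd v + 3.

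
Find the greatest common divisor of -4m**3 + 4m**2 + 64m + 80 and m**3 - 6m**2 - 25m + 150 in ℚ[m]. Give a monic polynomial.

m - 5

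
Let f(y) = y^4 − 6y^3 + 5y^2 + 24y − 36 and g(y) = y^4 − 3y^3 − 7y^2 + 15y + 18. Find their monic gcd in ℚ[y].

y^3 − 4y^2 − 3y + 18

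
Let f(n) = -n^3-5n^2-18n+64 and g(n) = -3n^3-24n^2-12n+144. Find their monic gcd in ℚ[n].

n-2

Euclidean algorithm in ℚ[n]:
  -n^3-5n^2-18n+64 = (1/3)(-3n^3-24n^2-12n+144) + (3n^2-14n+16)
  -3n^3-24n^2-12n+144 = (-n-38/3)(3n^2-14n+16) + (-(520/3)n+1040/3)
  3n^2-14n+16 = (-(9/520)n+3/65)(-(520/3)n+1040/3) + (0)
Last nonzero remainder: -(520/3)n+1040/3. Dividing through by -520/3 gives the monic gcd n-2.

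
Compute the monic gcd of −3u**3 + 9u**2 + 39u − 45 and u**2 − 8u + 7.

u − 1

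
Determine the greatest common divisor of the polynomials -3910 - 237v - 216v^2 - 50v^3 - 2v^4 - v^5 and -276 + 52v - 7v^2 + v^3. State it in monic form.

Apply the Euclidean algorithm:
  -v^5 - 2v^4 - 50v^3 - 216v^2 - 237v - 3910 = (-v^2 - 9v - 61)(v^3 - 7v^2 + 52v - 276) + (-451v^2 + 451v - 20746)
  v^3 - 7v^2 + 52v - 276 = (-(1/451)v + 6/451)(-451v^2 + 451v - 20746) + (0)
Last nonzero remainder: -451v^2 + 451v - 20746. Dividing through by -451 gives the monic gcd v^2 - v + 46.

46 - v + v^2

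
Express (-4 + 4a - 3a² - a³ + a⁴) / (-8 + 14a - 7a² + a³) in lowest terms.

(2 - a + a² + a³)/(4 - 5a + a²)

Apply the Euclidean algorithm:
  a⁴ - a³ - 3a² + 4a - 4 = (a + 6)(a³ - 7a² + 14a - 8) + (25a² - 72a + 44)
  a³ - 7a² + 14a - 8 = ((1/25)a - 103/625)(25a² - 72a + 44) + ((234/625)a - 468/625)
  25a² - 72a + 44 = ((15625/234)a - 6875/117)((234/625)a - 468/625) + (0)
Last nonzero remainder: (234/625)a - 468/625. Dividing through by 234/625 gives the monic gcd a - 2.
Cancel a - 2 from numerator and denominator to get the reduced form.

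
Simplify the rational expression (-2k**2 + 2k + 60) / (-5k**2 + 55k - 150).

By polynomial division,
  -2k**2 + 2k + 60 = (2/5)(-5k**2 + 55k - 150) + (-20k + 120)
  -5k**2 + 55k - 150 = ((1/4)k - 5/4)(-20k + 120) + (0)
Last nonzero remainder: -20k + 120. Dividing through by -20 gives the monic gcd k - 6.
Cancel k - 6 from numerator and denominator to get the reduced form.

(2k + 10)/(5k - 25)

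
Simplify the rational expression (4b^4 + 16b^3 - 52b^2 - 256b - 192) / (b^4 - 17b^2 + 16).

(4b + 12)/(b - 1)

Apply the Euclidean algorithm:
  4b^4 + 16b^3 - 52b^2 - 256b - 192 = (4)(b^4 - 17b^2 + 16) + (16b^3 + 16b^2 - 256b - 256)
  b^4 - 17b^2 + 16 = ((1/16)b - 1/16)(16b^3 + 16b^2 - 256b - 256) + (0)
Last nonzero remainder: 16b^3 + 16b^2 - 256b - 256. Dividing through by 16 gives the monic gcd b^3 + b^2 - 16b - 16.
Cancel b^3 + b^2 - 16b - 16 from numerator and denominator to get the reduced form.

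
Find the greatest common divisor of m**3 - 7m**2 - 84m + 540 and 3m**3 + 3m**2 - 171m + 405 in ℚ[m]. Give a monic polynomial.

Euclidean algorithm in ℚ[m]:
  m**3 - 7m**2 - 84m + 540 = (1/3)(3m**3 + 3m**2 - 171m + 405) + (-8m**2 - 27m + 405)
  3m**3 + 3m**2 - 171m + 405 = (-(3/8)m + 57/64)(-8m**2 - 27m + 405) + ((315/64)m + 2835/64)
  -8m**2 - 27m + 405 = (-(512/315)m + 64/7)((315/64)m + 2835/64) + (0)
Last nonzero remainder: (315/64)m + 2835/64. Dividing through by 315/64 gives the monic gcd m + 9.

m + 9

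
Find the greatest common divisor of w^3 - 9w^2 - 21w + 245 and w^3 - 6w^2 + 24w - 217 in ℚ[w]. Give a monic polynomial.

w - 7

Apply the Euclidean algorithm:
  w^3 - 9w^2 - 21w + 245 = (w^3 - 6w^2 + 24w - 217) + (-3w^2 - 45w + 462)
  w^3 - 6w^2 + 24w - 217 = (-(1/3)w + 7)(-3w^2 - 45w + 462) + (493w - 3451)
  -3w^2 - 45w + 462 = (-(3/493)w - 66/493)(493w - 3451) + (0)
Last nonzero remainder: 493w - 3451. Dividing through by 493 gives the monic gcd w - 7.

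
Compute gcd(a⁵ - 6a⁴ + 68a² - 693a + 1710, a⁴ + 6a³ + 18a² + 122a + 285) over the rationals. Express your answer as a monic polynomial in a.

a³ + 3a² + 9a + 95

By polynomial division,
  a⁵ - 6a⁴ + 68a² - 693a + 1710 = (a - 12)(a⁴ + 6a³ + 18a² + 122a + 285) + (54a³ + 162a² + 486a + 5130)
  a⁴ + 6a³ + 18a² + 122a + 285 = ((1/54)a + 1/18)(54a³ + 162a² + 486a + 5130) + (0)
Last nonzero remainder: 54a³ + 162a² + 486a + 5130. Dividing through by 54 gives the monic gcd a³ + 3a² + 9a + 95.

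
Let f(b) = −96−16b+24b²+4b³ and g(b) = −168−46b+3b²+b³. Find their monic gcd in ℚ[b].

6+b

Euclidean algorithm in ℚ[b]:
  4b³+24b²−16b−96 = (4)(b³+3b²−46b−168) + (12b²+168b+576)
  b³+3b²−46b−168 = ((1/12)b−11/12)(12b²+168b+576) + (60b+360)
  12b²+168b+576 = ((1/5)b+8/5)(60b+360) + (0)
Last nonzero remainder: 60b+360. Dividing through by 60 gives the monic gcd b+6.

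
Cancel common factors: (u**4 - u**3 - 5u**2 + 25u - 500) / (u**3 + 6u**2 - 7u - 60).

(u**3 - 6u**2 + 25u - 100)/(u**2 + u - 12)

Apply the Euclidean algorithm:
  u**4 - u**3 - 5u**2 + 25u - 500 = (u - 7)(u**3 + 6u**2 - 7u - 60) + (44u**2 + 36u - 920)
  u**3 + 6u**2 - 7u - 60 = ((1/44)u + 57/484)(44u**2 + 36u - 920) + ((1170/121)u + 5850/121)
  44u**2 + 36u - 920 = ((2662/585)u - 11132/585)((1170/121)u + 5850/121) + (0)
Last nonzero remainder: (1170/121)u + 5850/121. Dividing through by 1170/121 gives the monic gcd u + 5.
Cancel u + 5 from numerator and denominator to get the reduced form.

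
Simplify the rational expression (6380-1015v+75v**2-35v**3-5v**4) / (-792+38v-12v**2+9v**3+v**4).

Euclidean algorithm in ℚ[v]:
  -5v**4-35v**3+75v**2-1015v+6380 = (-5)(v**4+9v**3-12v**2+38v-792) + (10v**3+15v**2-825v+2420)
  v**4+9v**3-12v**2+38v-792 = ((1/10)v+3/4)(10v**3+15v**2-825v+2420) + ((237/4)v**2+(1659/4)v-2607)
  10v**3+15v**2-825v+2420 = ((40/237)v-220/237)((237/4)v**2+(1659/4)v-2607) + (0)
Last nonzero remainder: (237/4)v**2+(1659/4)v-2607. Dividing through by 237/4 gives the monic gcd v**2+7v-44.
Cancel v**2+7v-44 from numerator and denominator to get the reduced form.

(-145-5v**2)/(18+2v+v**2)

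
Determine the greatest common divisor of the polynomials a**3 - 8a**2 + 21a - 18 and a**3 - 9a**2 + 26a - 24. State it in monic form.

By polynomial division,
  a**3 - 8a**2 + 21a - 18 = (a**3 - 9a**2 + 26a - 24) + (a**2 - 5a + 6)
  a**3 - 9a**2 + 26a - 24 = (a - 4)(a**2 - 5a + 6) + (0)
The last nonzero remainder a**2 - 5a + 6 is already monic.

a**2 - 5a + 6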